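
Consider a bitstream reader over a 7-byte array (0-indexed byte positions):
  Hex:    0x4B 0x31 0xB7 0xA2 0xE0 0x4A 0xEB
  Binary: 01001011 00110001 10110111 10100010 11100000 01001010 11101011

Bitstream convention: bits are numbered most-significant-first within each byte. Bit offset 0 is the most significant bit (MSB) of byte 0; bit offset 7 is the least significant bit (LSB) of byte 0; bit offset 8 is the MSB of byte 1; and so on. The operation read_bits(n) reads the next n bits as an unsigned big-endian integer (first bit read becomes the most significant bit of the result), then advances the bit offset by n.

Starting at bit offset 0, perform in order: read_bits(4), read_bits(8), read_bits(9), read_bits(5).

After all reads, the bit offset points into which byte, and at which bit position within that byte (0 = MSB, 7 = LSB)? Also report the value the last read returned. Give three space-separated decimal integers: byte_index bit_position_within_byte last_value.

Answer: 3 2 30

Derivation:
Read 1: bits[0:4] width=4 -> value=4 (bin 0100); offset now 4 = byte 0 bit 4; 52 bits remain
Read 2: bits[4:12] width=8 -> value=179 (bin 10110011); offset now 12 = byte 1 bit 4; 44 bits remain
Read 3: bits[12:21] width=9 -> value=54 (bin 000110110); offset now 21 = byte 2 bit 5; 35 bits remain
Read 4: bits[21:26] width=5 -> value=30 (bin 11110); offset now 26 = byte 3 bit 2; 30 bits remain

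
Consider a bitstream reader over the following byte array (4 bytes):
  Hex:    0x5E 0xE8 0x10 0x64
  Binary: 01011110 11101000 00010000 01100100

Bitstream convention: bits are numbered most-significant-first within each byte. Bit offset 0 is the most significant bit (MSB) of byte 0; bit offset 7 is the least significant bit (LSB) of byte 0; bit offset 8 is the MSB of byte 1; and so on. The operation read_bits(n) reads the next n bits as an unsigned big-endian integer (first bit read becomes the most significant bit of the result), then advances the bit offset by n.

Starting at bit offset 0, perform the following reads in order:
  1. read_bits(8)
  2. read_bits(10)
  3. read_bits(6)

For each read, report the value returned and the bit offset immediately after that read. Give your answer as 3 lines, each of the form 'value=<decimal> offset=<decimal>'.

Answer: value=94 offset=8
value=928 offset=18
value=16 offset=24

Derivation:
Read 1: bits[0:8] width=8 -> value=94 (bin 01011110); offset now 8 = byte 1 bit 0; 24 bits remain
Read 2: bits[8:18] width=10 -> value=928 (bin 1110100000); offset now 18 = byte 2 bit 2; 14 bits remain
Read 3: bits[18:24] width=6 -> value=16 (bin 010000); offset now 24 = byte 3 bit 0; 8 bits remain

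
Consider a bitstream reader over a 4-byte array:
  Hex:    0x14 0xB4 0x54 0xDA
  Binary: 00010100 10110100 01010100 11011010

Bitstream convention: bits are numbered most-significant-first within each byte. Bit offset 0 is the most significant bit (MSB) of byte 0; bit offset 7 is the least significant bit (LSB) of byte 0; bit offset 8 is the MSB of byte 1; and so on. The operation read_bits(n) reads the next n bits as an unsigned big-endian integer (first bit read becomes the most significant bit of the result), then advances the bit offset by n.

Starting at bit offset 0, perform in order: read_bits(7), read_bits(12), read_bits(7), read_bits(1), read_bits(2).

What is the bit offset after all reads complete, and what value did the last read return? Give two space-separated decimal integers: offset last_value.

Read 1: bits[0:7] width=7 -> value=10 (bin 0001010); offset now 7 = byte 0 bit 7; 25 bits remain
Read 2: bits[7:19] width=12 -> value=1442 (bin 010110100010); offset now 19 = byte 2 bit 3; 13 bits remain
Read 3: bits[19:26] width=7 -> value=83 (bin 1010011); offset now 26 = byte 3 bit 2; 6 bits remain
Read 4: bits[26:27] width=1 -> value=0 (bin 0); offset now 27 = byte 3 bit 3; 5 bits remain
Read 5: bits[27:29] width=2 -> value=3 (bin 11); offset now 29 = byte 3 bit 5; 3 bits remain

Answer: 29 3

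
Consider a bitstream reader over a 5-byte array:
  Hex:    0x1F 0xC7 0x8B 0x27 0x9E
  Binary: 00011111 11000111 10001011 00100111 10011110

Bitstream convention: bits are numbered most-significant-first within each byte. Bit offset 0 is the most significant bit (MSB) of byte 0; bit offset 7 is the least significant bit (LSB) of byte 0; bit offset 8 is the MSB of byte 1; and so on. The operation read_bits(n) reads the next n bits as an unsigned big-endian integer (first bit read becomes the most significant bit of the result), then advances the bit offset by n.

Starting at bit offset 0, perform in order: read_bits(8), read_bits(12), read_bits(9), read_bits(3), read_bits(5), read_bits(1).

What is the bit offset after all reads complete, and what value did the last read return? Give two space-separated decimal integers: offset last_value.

Read 1: bits[0:8] width=8 -> value=31 (bin 00011111); offset now 8 = byte 1 bit 0; 32 bits remain
Read 2: bits[8:20] width=12 -> value=3192 (bin 110001111000); offset now 20 = byte 2 bit 4; 20 bits remain
Read 3: bits[20:29] width=9 -> value=356 (bin 101100100); offset now 29 = byte 3 bit 5; 11 bits remain
Read 4: bits[29:32] width=3 -> value=7 (bin 111); offset now 32 = byte 4 bit 0; 8 bits remain
Read 5: bits[32:37] width=5 -> value=19 (bin 10011); offset now 37 = byte 4 bit 5; 3 bits remain
Read 6: bits[37:38] width=1 -> value=1 (bin 1); offset now 38 = byte 4 bit 6; 2 bits remain

Answer: 38 1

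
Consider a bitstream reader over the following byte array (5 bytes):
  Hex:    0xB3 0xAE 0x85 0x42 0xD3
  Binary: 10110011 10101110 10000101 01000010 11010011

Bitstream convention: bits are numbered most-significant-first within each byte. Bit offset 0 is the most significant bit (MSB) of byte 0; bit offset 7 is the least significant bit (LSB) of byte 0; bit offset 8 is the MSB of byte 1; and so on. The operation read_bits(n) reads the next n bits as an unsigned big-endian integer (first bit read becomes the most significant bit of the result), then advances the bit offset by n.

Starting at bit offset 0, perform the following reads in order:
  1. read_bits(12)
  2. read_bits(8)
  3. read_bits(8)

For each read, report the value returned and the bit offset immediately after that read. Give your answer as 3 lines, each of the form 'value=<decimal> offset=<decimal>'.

Read 1: bits[0:12] width=12 -> value=2874 (bin 101100111010); offset now 12 = byte 1 bit 4; 28 bits remain
Read 2: bits[12:20] width=8 -> value=232 (bin 11101000); offset now 20 = byte 2 bit 4; 20 bits remain
Read 3: bits[20:28] width=8 -> value=84 (bin 01010100); offset now 28 = byte 3 bit 4; 12 bits remain

Answer: value=2874 offset=12
value=232 offset=20
value=84 offset=28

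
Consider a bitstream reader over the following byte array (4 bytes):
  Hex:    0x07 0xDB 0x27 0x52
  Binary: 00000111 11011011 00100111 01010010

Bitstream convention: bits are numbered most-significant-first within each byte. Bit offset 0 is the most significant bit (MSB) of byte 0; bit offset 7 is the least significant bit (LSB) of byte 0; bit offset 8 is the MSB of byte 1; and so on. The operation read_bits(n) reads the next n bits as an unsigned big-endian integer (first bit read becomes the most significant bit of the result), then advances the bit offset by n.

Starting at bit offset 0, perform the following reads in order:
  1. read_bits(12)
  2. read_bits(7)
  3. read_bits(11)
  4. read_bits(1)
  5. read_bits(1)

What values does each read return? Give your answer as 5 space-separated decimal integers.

Answer: 125 89 468 1 0

Derivation:
Read 1: bits[0:12] width=12 -> value=125 (bin 000001111101); offset now 12 = byte 1 bit 4; 20 bits remain
Read 2: bits[12:19] width=7 -> value=89 (bin 1011001); offset now 19 = byte 2 bit 3; 13 bits remain
Read 3: bits[19:30] width=11 -> value=468 (bin 00111010100); offset now 30 = byte 3 bit 6; 2 bits remain
Read 4: bits[30:31] width=1 -> value=1 (bin 1); offset now 31 = byte 3 bit 7; 1 bits remain
Read 5: bits[31:32] width=1 -> value=0 (bin 0); offset now 32 = byte 4 bit 0; 0 bits remain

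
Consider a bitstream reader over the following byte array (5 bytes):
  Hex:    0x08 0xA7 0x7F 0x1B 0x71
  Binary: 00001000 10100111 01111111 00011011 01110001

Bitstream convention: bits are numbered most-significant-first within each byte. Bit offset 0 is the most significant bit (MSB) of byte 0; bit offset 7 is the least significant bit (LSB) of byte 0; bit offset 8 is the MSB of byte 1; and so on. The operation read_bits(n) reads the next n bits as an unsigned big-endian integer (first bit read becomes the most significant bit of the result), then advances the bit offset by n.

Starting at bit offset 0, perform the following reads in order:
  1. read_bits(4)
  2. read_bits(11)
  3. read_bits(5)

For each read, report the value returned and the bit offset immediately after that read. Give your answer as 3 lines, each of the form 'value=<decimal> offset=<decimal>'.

Answer: value=0 offset=4
value=1107 offset=15
value=23 offset=20

Derivation:
Read 1: bits[0:4] width=4 -> value=0 (bin 0000); offset now 4 = byte 0 bit 4; 36 bits remain
Read 2: bits[4:15] width=11 -> value=1107 (bin 10001010011); offset now 15 = byte 1 bit 7; 25 bits remain
Read 3: bits[15:20] width=5 -> value=23 (bin 10111); offset now 20 = byte 2 bit 4; 20 bits remain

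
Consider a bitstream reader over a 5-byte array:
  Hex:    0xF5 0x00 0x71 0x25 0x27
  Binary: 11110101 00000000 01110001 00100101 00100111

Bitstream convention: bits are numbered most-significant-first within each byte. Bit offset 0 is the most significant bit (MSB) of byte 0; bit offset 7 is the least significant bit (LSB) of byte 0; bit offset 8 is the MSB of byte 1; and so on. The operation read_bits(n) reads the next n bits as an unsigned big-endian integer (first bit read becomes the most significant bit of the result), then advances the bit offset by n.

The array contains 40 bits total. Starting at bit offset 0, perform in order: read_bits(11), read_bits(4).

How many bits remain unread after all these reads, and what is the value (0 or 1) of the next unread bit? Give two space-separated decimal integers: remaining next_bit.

Answer: 25 0

Derivation:
Read 1: bits[0:11] width=11 -> value=1960 (bin 11110101000); offset now 11 = byte 1 bit 3; 29 bits remain
Read 2: bits[11:15] width=4 -> value=0 (bin 0000); offset now 15 = byte 1 bit 7; 25 bits remain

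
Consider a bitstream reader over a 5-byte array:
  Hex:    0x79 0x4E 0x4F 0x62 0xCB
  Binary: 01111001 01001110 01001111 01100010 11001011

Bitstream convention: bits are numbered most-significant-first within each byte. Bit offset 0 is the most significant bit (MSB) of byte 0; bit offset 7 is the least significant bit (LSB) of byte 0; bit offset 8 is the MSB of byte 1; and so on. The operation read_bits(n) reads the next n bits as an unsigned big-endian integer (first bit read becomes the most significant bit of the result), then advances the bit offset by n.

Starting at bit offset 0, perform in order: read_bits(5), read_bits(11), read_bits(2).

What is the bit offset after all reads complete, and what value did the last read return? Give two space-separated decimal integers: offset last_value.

Answer: 18 1

Derivation:
Read 1: bits[0:5] width=5 -> value=15 (bin 01111); offset now 5 = byte 0 bit 5; 35 bits remain
Read 2: bits[5:16] width=11 -> value=334 (bin 00101001110); offset now 16 = byte 2 bit 0; 24 bits remain
Read 3: bits[16:18] width=2 -> value=1 (bin 01); offset now 18 = byte 2 bit 2; 22 bits remain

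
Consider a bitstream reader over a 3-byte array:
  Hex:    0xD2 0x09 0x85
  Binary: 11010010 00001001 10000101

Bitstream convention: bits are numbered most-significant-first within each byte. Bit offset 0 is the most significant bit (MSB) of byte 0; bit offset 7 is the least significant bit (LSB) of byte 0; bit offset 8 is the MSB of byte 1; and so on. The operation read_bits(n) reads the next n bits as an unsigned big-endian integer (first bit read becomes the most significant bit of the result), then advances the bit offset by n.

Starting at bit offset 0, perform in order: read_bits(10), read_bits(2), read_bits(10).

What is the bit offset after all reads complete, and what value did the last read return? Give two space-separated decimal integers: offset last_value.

Answer: 22 609

Derivation:
Read 1: bits[0:10] width=10 -> value=840 (bin 1101001000); offset now 10 = byte 1 bit 2; 14 bits remain
Read 2: bits[10:12] width=2 -> value=0 (bin 00); offset now 12 = byte 1 bit 4; 12 bits remain
Read 3: bits[12:22] width=10 -> value=609 (bin 1001100001); offset now 22 = byte 2 bit 6; 2 bits remain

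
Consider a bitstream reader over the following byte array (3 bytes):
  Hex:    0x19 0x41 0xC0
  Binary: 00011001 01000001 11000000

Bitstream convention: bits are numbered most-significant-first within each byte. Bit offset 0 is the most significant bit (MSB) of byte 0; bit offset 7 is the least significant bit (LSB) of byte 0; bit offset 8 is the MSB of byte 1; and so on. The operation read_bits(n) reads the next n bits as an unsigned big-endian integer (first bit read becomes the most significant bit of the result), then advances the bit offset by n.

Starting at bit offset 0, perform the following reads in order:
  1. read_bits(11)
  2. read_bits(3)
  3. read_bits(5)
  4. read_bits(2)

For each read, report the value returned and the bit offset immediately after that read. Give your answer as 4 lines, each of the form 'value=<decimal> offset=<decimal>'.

Read 1: bits[0:11] width=11 -> value=202 (bin 00011001010); offset now 11 = byte 1 bit 3; 13 bits remain
Read 2: bits[11:14] width=3 -> value=0 (bin 000); offset now 14 = byte 1 bit 6; 10 bits remain
Read 3: bits[14:19] width=5 -> value=14 (bin 01110); offset now 19 = byte 2 bit 3; 5 bits remain
Read 4: bits[19:21] width=2 -> value=0 (bin 00); offset now 21 = byte 2 bit 5; 3 bits remain

Answer: value=202 offset=11
value=0 offset=14
value=14 offset=19
value=0 offset=21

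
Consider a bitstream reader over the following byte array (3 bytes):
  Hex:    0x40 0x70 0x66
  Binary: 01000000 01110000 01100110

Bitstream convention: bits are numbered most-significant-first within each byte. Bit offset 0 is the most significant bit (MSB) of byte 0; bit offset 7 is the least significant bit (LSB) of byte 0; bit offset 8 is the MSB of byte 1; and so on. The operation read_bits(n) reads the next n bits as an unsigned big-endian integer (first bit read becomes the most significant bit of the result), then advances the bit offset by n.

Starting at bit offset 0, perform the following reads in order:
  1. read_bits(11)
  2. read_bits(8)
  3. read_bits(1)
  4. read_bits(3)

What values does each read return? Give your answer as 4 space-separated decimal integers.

Read 1: bits[0:11] width=11 -> value=515 (bin 01000000011); offset now 11 = byte 1 bit 3; 13 bits remain
Read 2: bits[11:19] width=8 -> value=131 (bin 10000011); offset now 19 = byte 2 bit 3; 5 bits remain
Read 3: bits[19:20] width=1 -> value=0 (bin 0); offset now 20 = byte 2 bit 4; 4 bits remain
Read 4: bits[20:23] width=3 -> value=3 (bin 011); offset now 23 = byte 2 bit 7; 1 bits remain

Answer: 515 131 0 3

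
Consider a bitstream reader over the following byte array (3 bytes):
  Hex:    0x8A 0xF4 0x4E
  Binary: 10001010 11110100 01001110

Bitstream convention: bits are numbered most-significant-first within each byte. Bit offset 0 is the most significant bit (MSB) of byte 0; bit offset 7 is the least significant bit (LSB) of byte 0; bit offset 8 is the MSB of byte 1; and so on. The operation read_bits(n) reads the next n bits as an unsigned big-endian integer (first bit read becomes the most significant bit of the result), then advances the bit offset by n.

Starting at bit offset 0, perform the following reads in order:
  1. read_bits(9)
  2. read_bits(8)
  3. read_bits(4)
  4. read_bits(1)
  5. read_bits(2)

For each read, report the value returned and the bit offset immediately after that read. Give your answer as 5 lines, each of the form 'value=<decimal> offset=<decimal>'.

Answer: value=277 offset=9
value=232 offset=17
value=9 offset=21
value=1 offset=22
value=2 offset=24

Derivation:
Read 1: bits[0:9] width=9 -> value=277 (bin 100010101); offset now 9 = byte 1 bit 1; 15 bits remain
Read 2: bits[9:17] width=8 -> value=232 (bin 11101000); offset now 17 = byte 2 bit 1; 7 bits remain
Read 3: bits[17:21] width=4 -> value=9 (bin 1001); offset now 21 = byte 2 bit 5; 3 bits remain
Read 4: bits[21:22] width=1 -> value=1 (bin 1); offset now 22 = byte 2 bit 6; 2 bits remain
Read 5: bits[22:24] width=2 -> value=2 (bin 10); offset now 24 = byte 3 bit 0; 0 bits remain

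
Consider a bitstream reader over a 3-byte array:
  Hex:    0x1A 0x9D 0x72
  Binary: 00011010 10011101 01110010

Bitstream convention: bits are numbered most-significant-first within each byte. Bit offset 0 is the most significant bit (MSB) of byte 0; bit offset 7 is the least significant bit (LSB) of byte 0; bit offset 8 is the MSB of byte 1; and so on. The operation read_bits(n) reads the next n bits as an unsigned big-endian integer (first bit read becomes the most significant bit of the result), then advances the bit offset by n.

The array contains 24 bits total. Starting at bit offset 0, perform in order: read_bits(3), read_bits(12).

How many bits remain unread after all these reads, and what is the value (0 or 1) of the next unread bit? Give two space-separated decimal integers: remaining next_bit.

Read 1: bits[0:3] width=3 -> value=0 (bin 000); offset now 3 = byte 0 bit 3; 21 bits remain
Read 2: bits[3:15] width=12 -> value=3406 (bin 110101001110); offset now 15 = byte 1 bit 7; 9 bits remain

Answer: 9 1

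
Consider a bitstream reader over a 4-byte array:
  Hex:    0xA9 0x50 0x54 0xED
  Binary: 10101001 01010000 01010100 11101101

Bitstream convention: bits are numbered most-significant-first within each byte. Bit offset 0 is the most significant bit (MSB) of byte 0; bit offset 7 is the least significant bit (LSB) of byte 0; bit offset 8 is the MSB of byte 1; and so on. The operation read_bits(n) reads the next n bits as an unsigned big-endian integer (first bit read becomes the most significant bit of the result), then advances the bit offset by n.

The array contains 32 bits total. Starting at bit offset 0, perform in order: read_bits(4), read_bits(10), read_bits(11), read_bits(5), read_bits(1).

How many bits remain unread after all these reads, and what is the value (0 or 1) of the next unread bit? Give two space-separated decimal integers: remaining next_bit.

Answer: 1 1

Derivation:
Read 1: bits[0:4] width=4 -> value=10 (bin 1010); offset now 4 = byte 0 bit 4; 28 bits remain
Read 2: bits[4:14] width=10 -> value=596 (bin 1001010100); offset now 14 = byte 1 bit 6; 18 bits remain
Read 3: bits[14:25] width=11 -> value=169 (bin 00010101001); offset now 25 = byte 3 bit 1; 7 bits remain
Read 4: bits[25:30] width=5 -> value=27 (bin 11011); offset now 30 = byte 3 bit 6; 2 bits remain
Read 5: bits[30:31] width=1 -> value=0 (bin 0); offset now 31 = byte 3 bit 7; 1 bits remain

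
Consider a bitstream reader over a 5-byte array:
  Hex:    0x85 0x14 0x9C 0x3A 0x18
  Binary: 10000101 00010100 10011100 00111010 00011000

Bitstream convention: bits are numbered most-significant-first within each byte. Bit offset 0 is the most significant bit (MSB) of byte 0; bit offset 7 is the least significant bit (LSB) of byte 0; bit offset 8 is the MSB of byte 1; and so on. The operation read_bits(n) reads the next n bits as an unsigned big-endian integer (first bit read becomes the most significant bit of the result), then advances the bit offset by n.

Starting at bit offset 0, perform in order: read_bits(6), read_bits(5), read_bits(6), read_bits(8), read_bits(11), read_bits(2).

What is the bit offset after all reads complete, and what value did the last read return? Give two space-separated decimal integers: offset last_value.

Answer: 38 2

Derivation:
Read 1: bits[0:6] width=6 -> value=33 (bin 100001); offset now 6 = byte 0 bit 6; 34 bits remain
Read 2: bits[6:11] width=5 -> value=8 (bin 01000); offset now 11 = byte 1 bit 3; 29 bits remain
Read 3: bits[11:17] width=6 -> value=41 (bin 101001); offset now 17 = byte 2 bit 1; 23 bits remain
Read 4: bits[17:25] width=8 -> value=56 (bin 00111000); offset now 25 = byte 3 bit 1; 15 bits remain
Read 5: bits[25:36] width=11 -> value=929 (bin 01110100001); offset now 36 = byte 4 bit 4; 4 bits remain
Read 6: bits[36:38] width=2 -> value=2 (bin 10); offset now 38 = byte 4 bit 6; 2 bits remain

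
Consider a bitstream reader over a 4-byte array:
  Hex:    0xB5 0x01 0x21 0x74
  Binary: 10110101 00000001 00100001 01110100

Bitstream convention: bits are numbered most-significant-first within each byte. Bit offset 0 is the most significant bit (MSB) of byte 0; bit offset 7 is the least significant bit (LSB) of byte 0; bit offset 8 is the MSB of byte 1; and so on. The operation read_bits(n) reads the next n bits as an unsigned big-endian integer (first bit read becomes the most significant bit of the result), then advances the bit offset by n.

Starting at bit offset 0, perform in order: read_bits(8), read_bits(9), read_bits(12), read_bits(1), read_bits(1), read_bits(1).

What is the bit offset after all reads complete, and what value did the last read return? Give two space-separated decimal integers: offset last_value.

Answer: 32 0

Derivation:
Read 1: bits[0:8] width=8 -> value=181 (bin 10110101); offset now 8 = byte 1 bit 0; 24 bits remain
Read 2: bits[8:17] width=9 -> value=2 (bin 000000010); offset now 17 = byte 2 bit 1; 15 bits remain
Read 3: bits[17:29] width=12 -> value=1070 (bin 010000101110); offset now 29 = byte 3 bit 5; 3 bits remain
Read 4: bits[29:30] width=1 -> value=1 (bin 1); offset now 30 = byte 3 bit 6; 2 bits remain
Read 5: bits[30:31] width=1 -> value=0 (bin 0); offset now 31 = byte 3 bit 7; 1 bits remain
Read 6: bits[31:32] width=1 -> value=0 (bin 0); offset now 32 = byte 4 bit 0; 0 bits remain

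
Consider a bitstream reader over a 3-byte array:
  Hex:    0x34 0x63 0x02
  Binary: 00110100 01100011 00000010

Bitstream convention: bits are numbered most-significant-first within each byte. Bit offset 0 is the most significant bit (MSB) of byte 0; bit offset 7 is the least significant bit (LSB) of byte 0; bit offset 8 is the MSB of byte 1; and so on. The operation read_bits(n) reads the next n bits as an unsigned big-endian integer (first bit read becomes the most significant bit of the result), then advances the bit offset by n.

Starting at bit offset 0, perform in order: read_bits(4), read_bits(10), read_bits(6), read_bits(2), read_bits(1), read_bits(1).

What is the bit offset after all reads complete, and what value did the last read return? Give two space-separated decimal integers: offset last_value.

Read 1: bits[0:4] width=4 -> value=3 (bin 0011); offset now 4 = byte 0 bit 4; 20 bits remain
Read 2: bits[4:14] width=10 -> value=280 (bin 0100011000); offset now 14 = byte 1 bit 6; 10 bits remain
Read 3: bits[14:20] width=6 -> value=48 (bin 110000); offset now 20 = byte 2 bit 4; 4 bits remain
Read 4: bits[20:22] width=2 -> value=0 (bin 00); offset now 22 = byte 2 bit 6; 2 bits remain
Read 5: bits[22:23] width=1 -> value=1 (bin 1); offset now 23 = byte 2 bit 7; 1 bits remain
Read 6: bits[23:24] width=1 -> value=0 (bin 0); offset now 24 = byte 3 bit 0; 0 bits remain

Answer: 24 0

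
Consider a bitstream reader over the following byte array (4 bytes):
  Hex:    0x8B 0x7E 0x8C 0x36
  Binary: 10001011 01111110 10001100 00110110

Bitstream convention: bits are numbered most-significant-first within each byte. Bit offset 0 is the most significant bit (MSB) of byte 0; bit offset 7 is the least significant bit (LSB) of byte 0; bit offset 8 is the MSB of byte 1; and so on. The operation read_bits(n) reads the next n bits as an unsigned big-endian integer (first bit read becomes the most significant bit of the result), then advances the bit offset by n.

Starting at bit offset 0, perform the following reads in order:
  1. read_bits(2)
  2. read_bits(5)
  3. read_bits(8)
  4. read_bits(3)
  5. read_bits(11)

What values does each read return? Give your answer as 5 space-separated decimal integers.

Read 1: bits[0:2] width=2 -> value=2 (bin 10); offset now 2 = byte 0 bit 2; 30 bits remain
Read 2: bits[2:7] width=5 -> value=5 (bin 00101); offset now 7 = byte 0 bit 7; 25 bits remain
Read 3: bits[7:15] width=8 -> value=191 (bin 10111111); offset now 15 = byte 1 bit 7; 17 bits remain
Read 4: bits[15:18] width=3 -> value=2 (bin 010); offset now 18 = byte 2 bit 2; 14 bits remain
Read 5: bits[18:29] width=11 -> value=390 (bin 00110000110); offset now 29 = byte 3 bit 5; 3 bits remain

Answer: 2 5 191 2 390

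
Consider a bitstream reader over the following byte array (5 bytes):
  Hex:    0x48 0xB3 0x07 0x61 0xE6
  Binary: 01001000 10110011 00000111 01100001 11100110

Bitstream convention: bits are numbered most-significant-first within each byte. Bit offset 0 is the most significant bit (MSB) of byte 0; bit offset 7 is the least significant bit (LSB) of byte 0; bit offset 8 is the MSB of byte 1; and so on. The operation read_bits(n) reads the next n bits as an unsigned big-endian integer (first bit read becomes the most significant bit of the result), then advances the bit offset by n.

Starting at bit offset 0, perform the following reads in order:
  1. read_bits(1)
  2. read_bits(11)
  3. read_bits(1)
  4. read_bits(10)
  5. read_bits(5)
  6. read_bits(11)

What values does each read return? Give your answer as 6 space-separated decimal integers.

Read 1: bits[0:1] width=1 -> value=0 (bin 0); offset now 1 = byte 0 bit 1; 39 bits remain
Read 2: bits[1:12] width=11 -> value=1163 (bin 10010001011); offset now 12 = byte 1 bit 4; 28 bits remain
Read 3: bits[12:13] width=1 -> value=0 (bin 0); offset now 13 = byte 1 bit 5; 27 bits remain
Read 4: bits[13:23] width=10 -> value=387 (bin 0110000011); offset now 23 = byte 2 bit 7; 17 bits remain
Read 5: bits[23:28] width=5 -> value=22 (bin 10110); offset now 28 = byte 3 bit 4; 12 bits remain
Read 6: bits[28:39] width=11 -> value=243 (bin 00011110011); offset now 39 = byte 4 bit 7; 1 bits remain

Answer: 0 1163 0 387 22 243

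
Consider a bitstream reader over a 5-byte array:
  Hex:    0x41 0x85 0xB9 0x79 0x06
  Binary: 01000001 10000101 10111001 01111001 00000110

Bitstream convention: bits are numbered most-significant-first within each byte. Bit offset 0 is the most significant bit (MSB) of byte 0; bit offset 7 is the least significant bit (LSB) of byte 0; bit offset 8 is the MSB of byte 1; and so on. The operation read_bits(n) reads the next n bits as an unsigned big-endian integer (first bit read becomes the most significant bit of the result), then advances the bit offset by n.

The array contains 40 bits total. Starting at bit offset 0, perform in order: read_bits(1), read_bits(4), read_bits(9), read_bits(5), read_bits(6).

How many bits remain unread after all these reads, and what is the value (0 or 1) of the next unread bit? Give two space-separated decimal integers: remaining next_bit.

Answer: 15 1

Derivation:
Read 1: bits[0:1] width=1 -> value=0 (bin 0); offset now 1 = byte 0 bit 1; 39 bits remain
Read 2: bits[1:5] width=4 -> value=8 (bin 1000); offset now 5 = byte 0 bit 5; 35 bits remain
Read 3: bits[5:14] width=9 -> value=97 (bin 001100001); offset now 14 = byte 1 bit 6; 26 bits remain
Read 4: bits[14:19] width=5 -> value=13 (bin 01101); offset now 19 = byte 2 bit 3; 21 bits remain
Read 5: bits[19:25] width=6 -> value=50 (bin 110010); offset now 25 = byte 3 bit 1; 15 bits remain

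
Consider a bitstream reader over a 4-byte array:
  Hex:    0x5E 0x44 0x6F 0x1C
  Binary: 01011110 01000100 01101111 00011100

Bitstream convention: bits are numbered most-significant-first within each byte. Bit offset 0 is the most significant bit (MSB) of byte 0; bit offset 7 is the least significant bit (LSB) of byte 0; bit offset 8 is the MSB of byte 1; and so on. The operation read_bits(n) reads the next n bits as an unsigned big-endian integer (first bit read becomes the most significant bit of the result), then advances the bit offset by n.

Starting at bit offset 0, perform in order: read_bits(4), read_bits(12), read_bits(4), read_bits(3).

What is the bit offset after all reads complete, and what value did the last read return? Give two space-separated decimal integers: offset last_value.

Read 1: bits[0:4] width=4 -> value=5 (bin 0101); offset now 4 = byte 0 bit 4; 28 bits remain
Read 2: bits[4:16] width=12 -> value=3652 (bin 111001000100); offset now 16 = byte 2 bit 0; 16 bits remain
Read 3: bits[16:20] width=4 -> value=6 (bin 0110); offset now 20 = byte 2 bit 4; 12 bits remain
Read 4: bits[20:23] width=3 -> value=7 (bin 111); offset now 23 = byte 2 bit 7; 9 bits remain

Answer: 23 7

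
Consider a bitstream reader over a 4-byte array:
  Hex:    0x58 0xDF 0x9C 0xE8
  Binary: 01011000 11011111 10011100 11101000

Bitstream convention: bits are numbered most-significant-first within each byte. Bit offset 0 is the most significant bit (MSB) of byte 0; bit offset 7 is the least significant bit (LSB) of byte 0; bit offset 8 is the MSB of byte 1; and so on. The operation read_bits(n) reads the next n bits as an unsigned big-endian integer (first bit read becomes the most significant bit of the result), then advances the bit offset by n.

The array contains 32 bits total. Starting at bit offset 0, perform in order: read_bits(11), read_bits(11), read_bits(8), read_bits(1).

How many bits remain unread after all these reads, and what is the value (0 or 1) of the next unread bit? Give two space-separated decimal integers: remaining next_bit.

Read 1: bits[0:11] width=11 -> value=710 (bin 01011000110); offset now 11 = byte 1 bit 3; 21 bits remain
Read 2: bits[11:22] width=11 -> value=2023 (bin 11111100111); offset now 22 = byte 2 bit 6; 10 bits remain
Read 3: bits[22:30] width=8 -> value=58 (bin 00111010); offset now 30 = byte 3 bit 6; 2 bits remain
Read 4: bits[30:31] width=1 -> value=0 (bin 0); offset now 31 = byte 3 bit 7; 1 bits remain

Answer: 1 0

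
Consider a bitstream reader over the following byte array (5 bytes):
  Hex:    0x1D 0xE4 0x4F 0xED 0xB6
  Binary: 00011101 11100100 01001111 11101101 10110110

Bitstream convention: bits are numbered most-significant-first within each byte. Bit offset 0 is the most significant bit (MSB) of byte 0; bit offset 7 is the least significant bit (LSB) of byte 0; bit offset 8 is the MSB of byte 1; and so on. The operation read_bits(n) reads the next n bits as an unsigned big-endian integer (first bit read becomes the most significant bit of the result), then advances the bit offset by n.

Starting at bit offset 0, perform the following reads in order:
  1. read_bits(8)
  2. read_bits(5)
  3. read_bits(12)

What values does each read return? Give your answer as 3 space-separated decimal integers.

Answer: 29 28 2207

Derivation:
Read 1: bits[0:8] width=8 -> value=29 (bin 00011101); offset now 8 = byte 1 bit 0; 32 bits remain
Read 2: bits[8:13] width=5 -> value=28 (bin 11100); offset now 13 = byte 1 bit 5; 27 bits remain
Read 3: bits[13:25] width=12 -> value=2207 (bin 100010011111); offset now 25 = byte 3 bit 1; 15 bits remain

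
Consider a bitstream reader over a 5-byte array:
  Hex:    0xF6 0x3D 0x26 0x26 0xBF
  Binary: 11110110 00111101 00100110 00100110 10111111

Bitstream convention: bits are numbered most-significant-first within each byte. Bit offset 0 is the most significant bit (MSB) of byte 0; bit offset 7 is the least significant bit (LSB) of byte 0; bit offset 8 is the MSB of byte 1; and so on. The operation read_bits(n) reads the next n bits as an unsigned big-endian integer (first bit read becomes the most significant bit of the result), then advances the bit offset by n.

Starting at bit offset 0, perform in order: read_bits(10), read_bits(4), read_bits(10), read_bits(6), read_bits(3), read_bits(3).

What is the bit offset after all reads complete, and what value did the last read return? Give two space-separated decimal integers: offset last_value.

Answer: 36 3

Derivation:
Read 1: bits[0:10] width=10 -> value=984 (bin 1111011000); offset now 10 = byte 1 bit 2; 30 bits remain
Read 2: bits[10:14] width=4 -> value=15 (bin 1111); offset now 14 = byte 1 bit 6; 26 bits remain
Read 3: bits[14:24] width=10 -> value=294 (bin 0100100110); offset now 24 = byte 3 bit 0; 16 bits remain
Read 4: bits[24:30] width=6 -> value=9 (bin 001001); offset now 30 = byte 3 bit 6; 10 bits remain
Read 5: bits[30:33] width=3 -> value=5 (bin 101); offset now 33 = byte 4 bit 1; 7 bits remain
Read 6: bits[33:36] width=3 -> value=3 (bin 011); offset now 36 = byte 4 bit 4; 4 bits remain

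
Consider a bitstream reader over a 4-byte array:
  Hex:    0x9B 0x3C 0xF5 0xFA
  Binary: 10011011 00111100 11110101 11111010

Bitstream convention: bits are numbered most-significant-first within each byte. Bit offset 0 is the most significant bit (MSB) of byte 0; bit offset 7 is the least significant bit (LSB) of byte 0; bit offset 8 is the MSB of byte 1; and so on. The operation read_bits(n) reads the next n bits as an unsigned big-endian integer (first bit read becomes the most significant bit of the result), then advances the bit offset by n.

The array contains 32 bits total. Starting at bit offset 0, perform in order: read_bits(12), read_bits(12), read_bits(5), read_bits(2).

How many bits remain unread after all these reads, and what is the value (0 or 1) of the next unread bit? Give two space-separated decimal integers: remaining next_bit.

Answer: 1 0

Derivation:
Read 1: bits[0:12] width=12 -> value=2483 (bin 100110110011); offset now 12 = byte 1 bit 4; 20 bits remain
Read 2: bits[12:24] width=12 -> value=3317 (bin 110011110101); offset now 24 = byte 3 bit 0; 8 bits remain
Read 3: bits[24:29] width=5 -> value=31 (bin 11111); offset now 29 = byte 3 bit 5; 3 bits remain
Read 4: bits[29:31] width=2 -> value=1 (bin 01); offset now 31 = byte 3 bit 7; 1 bits remain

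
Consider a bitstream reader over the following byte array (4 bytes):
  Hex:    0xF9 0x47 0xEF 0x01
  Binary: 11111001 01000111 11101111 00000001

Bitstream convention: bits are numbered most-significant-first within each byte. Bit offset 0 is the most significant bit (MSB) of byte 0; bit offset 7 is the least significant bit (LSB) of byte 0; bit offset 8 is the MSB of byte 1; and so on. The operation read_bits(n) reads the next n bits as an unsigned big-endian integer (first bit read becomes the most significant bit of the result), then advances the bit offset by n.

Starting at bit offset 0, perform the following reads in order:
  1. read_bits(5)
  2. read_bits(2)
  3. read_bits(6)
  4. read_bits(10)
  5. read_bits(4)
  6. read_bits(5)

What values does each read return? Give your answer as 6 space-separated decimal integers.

Answer: 31 0 40 1015 8 1

Derivation:
Read 1: bits[0:5] width=5 -> value=31 (bin 11111); offset now 5 = byte 0 bit 5; 27 bits remain
Read 2: bits[5:7] width=2 -> value=0 (bin 00); offset now 7 = byte 0 bit 7; 25 bits remain
Read 3: bits[7:13] width=6 -> value=40 (bin 101000); offset now 13 = byte 1 bit 5; 19 bits remain
Read 4: bits[13:23] width=10 -> value=1015 (bin 1111110111); offset now 23 = byte 2 bit 7; 9 bits remain
Read 5: bits[23:27] width=4 -> value=8 (bin 1000); offset now 27 = byte 3 bit 3; 5 bits remain
Read 6: bits[27:32] width=5 -> value=1 (bin 00001); offset now 32 = byte 4 bit 0; 0 bits remain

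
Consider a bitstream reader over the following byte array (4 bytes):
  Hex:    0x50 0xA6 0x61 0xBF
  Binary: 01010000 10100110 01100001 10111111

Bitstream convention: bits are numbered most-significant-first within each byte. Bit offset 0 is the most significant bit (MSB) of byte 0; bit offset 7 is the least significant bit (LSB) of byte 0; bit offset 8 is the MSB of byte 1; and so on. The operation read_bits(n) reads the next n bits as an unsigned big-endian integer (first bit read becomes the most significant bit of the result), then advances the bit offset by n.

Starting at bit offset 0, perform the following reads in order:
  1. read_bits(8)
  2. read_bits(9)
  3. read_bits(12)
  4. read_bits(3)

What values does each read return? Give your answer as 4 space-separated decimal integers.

Answer: 80 332 3127 7

Derivation:
Read 1: bits[0:8] width=8 -> value=80 (bin 01010000); offset now 8 = byte 1 bit 0; 24 bits remain
Read 2: bits[8:17] width=9 -> value=332 (bin 101001100); offset now 17 = byte 2 bit 1; 15 bits remain
Read 3: bits[17:29] width=12 -> value=3127 (bin 110000110111); offset now 29 = byte 3 bit 5; 3 bits remain
Read 4: bits[29:32] width=3 -> value=7 (bin 111); offset now 32 = byte 4 bit 0; 0 bits remain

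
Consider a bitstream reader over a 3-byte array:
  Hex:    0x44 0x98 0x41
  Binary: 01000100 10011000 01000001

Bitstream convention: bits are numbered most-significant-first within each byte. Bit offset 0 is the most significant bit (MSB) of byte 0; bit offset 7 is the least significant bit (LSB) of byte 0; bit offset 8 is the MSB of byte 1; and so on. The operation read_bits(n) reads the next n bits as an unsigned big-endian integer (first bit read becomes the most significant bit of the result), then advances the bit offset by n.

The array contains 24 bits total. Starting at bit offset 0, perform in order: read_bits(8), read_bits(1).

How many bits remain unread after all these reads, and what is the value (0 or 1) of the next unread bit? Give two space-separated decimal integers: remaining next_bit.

Read 1: bits[0:8] width=8 -> value=68 (bin 01000100); offset now 8 = byte 1 bit 0; 16 bits remain
Read 2: bits[8:9] width=1 -> value=1 (bin 1); offset now 9 = byte 1 bit 1; 15 bits remain

Answer: 15 0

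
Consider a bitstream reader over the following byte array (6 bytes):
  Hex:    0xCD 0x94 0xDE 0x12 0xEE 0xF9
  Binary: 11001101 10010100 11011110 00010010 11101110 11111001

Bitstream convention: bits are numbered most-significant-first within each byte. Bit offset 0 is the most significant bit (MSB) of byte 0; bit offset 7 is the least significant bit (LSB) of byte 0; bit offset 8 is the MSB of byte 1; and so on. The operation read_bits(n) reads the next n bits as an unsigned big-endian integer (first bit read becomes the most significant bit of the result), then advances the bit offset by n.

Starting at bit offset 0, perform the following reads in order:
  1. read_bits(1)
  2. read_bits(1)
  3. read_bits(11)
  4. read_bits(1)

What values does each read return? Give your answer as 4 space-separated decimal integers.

Answer: 1 1 434 1

Derivation:
Read 1: bits[0:1] width=1 -> value=1 (bin 1); offset now 1 = byte 0 bit 1; 47 bits remain
Read 2: bits[1:2] width=1 -> value=1 (bin 1); offset now 2 = byte 0 bit 2; 46 bits remain
Read 3: bits[2:13] width=11 -> value=434 (bin 00110110010); offset now 13 = byte 1 bit 5; 35 bits remain
Read 4: bits[13:14] width=1 -> value=1 (bin 1); offset now 14 = byte 1 bit 6; 34 bits remain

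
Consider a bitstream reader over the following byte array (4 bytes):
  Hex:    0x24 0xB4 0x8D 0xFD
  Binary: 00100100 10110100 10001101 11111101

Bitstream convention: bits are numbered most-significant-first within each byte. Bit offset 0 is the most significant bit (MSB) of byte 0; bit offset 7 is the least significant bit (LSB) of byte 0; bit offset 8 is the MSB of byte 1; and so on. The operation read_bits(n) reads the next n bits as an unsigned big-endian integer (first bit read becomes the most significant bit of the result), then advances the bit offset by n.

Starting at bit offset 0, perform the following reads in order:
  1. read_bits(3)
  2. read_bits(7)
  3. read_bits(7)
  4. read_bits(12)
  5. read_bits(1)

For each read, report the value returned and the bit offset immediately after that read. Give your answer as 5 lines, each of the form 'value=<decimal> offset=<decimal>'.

Answer: value=1 offset=3
value=18 offset=10
value=105 offset=17
value=447 offset=29
value=1 offset=30

Derivation:
Read 1: bits[0:3] width=3 -> value=1 (bin 001); offset now 3 = byte 0 bit 3; 29 bits remain
Read 2: bits[3:10] width=7 -> value=18 (bin 0010010); offset now 10 = byte 1 bit 2; 22 bits remain
Read 3: bits[10:17] width=7 -> value=105 (bin 1101001); offset now 17 = byte 2 bit 1; 15 bits remain
Read 4: bits[17:29] width=12 -> value=447 (bin 000110111111); offset now 29 = byte 3 bit 5; 3 bits remain
Read 5: bits[29:30] width=1 -> value=1 (bin 1); offset now 30 = byte 3 bit 6; 2 bits remain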